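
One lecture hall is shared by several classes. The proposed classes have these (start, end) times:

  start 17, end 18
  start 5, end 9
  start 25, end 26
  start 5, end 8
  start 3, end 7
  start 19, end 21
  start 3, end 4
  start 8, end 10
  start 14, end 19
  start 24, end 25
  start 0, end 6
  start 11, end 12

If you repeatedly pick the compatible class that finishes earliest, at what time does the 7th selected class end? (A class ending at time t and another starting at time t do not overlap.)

25

Order by finish time; keep every interval that doesn't clash with the previous kept one.
By end time: (3,4), (0,6), (3,7), (5,8), (5,9), (8,10), (11,12), (17,18), (14,19), (19,21), (24,25), (25,26).
Pick (3,4); next start ≥ 4 → (5,8); next start ≥ 8 → (8,10); next start ≥ 10 → (11,12); next start ≥ 12 → (17,18); next start ≥ 18 → (19,21); next start ≥ 21 → (24,25); next start ≥ 25 → (25,26).
Selected: (3,4) (5,8) (8,10) (11,12) (17,18) (19,21) (24,25) (25,26)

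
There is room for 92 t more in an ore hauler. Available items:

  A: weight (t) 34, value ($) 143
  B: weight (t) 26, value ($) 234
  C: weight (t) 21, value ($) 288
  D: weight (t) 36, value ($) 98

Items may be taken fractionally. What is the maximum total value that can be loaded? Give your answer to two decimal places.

Ratios (sorted): C 13.71, B 9.00, A 4.21, D 2.72
take C (21 @ 288); take B (26 @ 234); take A (34 @ 143); take 11/36 of D → 29.94. Capacity used 92/92.
Total value = 694.94

694.94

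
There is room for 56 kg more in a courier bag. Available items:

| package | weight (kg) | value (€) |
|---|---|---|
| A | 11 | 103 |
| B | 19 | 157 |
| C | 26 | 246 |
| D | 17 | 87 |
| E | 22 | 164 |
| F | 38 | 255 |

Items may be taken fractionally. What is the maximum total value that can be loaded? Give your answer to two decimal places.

Sort by value per unit weight and fill in that order.
Ratios (sorted): C 9.46, A 9.36, B 8.26, E 7.45, F 6.71, D 5.12
take C (26 @ 246); take A (11 @ 103); take B (19 @ 157). Capacity used 56/56.
Total value = 506.00

506.00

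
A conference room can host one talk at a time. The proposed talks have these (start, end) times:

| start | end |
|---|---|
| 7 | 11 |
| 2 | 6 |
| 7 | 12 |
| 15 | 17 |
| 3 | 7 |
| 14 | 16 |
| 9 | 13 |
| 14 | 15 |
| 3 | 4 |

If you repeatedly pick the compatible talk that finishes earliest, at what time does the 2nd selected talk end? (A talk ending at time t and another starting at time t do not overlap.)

Greedy by earliest finish: after sorting by end time, pick each interval compatible with the last pick.
By end time: (3,4), (2,6), (3,7), (7,11), (7,12), (9,13), (14,15), (14,16), (15,17).
Pick (3,4); next start ≥ 4 → (7,11); next start ≥ 11 → (14,15); next start ≥ 15 → (15,17).
Selected: (3,4) (7,11) (14,15) (15,17)

11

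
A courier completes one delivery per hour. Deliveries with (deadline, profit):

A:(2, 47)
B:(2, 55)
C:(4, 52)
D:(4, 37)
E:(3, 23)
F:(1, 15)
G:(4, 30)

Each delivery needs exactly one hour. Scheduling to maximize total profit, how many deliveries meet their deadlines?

4

Profit order: B=55 C=52 A=47 D=37 G=30 E=23 F=15
Assign: B→slot 2, C→slot 4, A→slot 1, D→slot 3, G skipped, E skipped, F skipped.
Slots: [1:A] [2:B] [3:D] [4:C]
4 of 7 scheduled.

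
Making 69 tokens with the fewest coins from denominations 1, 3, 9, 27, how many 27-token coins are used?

2

69 = 2×27 + 1×9 + 2×3
Count of 27: 2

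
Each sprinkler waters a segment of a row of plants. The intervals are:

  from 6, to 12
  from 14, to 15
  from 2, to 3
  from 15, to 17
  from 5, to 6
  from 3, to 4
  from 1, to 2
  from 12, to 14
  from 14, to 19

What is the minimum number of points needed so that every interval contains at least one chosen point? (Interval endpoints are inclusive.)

Process intervals by earliest right end; each time one isn't hit yet, stab at its right endpoint.
Sorted: [1,2] [2,3] [3,4] [5,6] [6,12] [12,14] [14,15] [15,17] [14,19]
{[1,2],[2,3]} hit by 2; {[3,4]} hit by 4; {[5,6],[6,12]} hit by 6; {[12,14],[14,15]} hit by 14; {[15,17],[14,19]} hit by 17.
Points: 2, 4, 6, 14, 17 (5 total).

5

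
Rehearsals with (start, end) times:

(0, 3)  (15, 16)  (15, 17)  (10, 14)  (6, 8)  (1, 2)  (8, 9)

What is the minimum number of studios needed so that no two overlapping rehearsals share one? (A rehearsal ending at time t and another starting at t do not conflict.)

The answer is the maximum number of intervals overlapping at any instant.
starts: [0, 1, 6, 8, 10, 15, 15]
ends:   [2, 3, 8, 9, 14, 16, 17]
s0→1 s1→2  — peak 2.

2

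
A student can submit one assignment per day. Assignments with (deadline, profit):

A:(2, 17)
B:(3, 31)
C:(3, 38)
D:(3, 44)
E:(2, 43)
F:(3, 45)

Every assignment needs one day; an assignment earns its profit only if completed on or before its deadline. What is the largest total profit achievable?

132

Take jobs in profit order; each goes to the latest open slot no later than its deadline.
Profit order: F=45 D=44 E=43 C=38 B=31 A=17
Assign: F→slot 3, D→slot 2, E→slot 1, C skipped, B skipped, A skipped.
Slots: [1:E] [2:D] [3:F]
Profit = 43 + 44 + 45 = 132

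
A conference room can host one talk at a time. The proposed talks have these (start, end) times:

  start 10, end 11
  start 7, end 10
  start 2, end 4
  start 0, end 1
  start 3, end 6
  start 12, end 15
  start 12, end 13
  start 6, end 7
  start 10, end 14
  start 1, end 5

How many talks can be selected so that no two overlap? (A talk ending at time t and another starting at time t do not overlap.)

Greedy by earliest finish: after sorting by end time, pick each interval compatible with the last pick.
By end time: (0,1), (2,4), (1,5), (3,6), (6,7), (7,10), (10,11), (12,13), (10,14), (12,15).
Pick (0,1); next start ≥ 1 → (2,4); next start ≥ 4 → (6,7); next start ≥ 7 → (7,10); next start ≥ 10 → (10,11); next start ≥ 11 → (12,13).
Selected 6 talks.

6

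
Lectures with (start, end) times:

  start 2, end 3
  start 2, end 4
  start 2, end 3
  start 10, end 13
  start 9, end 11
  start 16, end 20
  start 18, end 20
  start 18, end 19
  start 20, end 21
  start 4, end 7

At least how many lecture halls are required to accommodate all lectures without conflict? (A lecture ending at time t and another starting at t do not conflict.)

3

Events (time:±→running): 2:+→1 2:+→2 2:+→3 … peak 3.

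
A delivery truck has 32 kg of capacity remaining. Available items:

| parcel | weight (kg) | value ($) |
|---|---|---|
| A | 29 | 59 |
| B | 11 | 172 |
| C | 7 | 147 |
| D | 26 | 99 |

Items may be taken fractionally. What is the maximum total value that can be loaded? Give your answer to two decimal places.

Order: C (147/7=21.00) > B (172/11=15.64) > D (99/26=3.81) > A (59/29=2.03)
Fill: take C (7 @ 147) → take B (11 @ 172) → take 14/26 of D → 53.31; 32/32 used.
Total value = 372.31

372.31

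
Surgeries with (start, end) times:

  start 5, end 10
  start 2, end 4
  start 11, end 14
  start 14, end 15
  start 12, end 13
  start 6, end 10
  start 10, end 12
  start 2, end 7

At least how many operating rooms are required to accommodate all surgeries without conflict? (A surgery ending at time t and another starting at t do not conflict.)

starts: [2, 2, 5, 6, 10, 11, 12, 14]
ends:   [4, 7, 10, 10, 12, 13, 14, 15]
s2→1 s2→2 e4→1 s5→2 s6→3  — peak 3.

3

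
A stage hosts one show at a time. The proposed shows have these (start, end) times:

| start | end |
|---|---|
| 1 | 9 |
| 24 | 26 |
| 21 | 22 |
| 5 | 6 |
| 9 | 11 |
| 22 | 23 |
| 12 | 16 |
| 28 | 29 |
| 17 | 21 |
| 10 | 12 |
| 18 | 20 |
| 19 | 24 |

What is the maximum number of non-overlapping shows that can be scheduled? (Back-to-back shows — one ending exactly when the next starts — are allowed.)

8

Greedy by earliest finish: after sorting by end time, pick each interval compatible with the last pick.
Sorted by end: (5,6)  (1,9)  (9,11)  (10,12)  (12,16)  (18,20)  (17,21)  (21,22)  (22,23)  (19,24)  (24,26)  (28,29)
take (5,6); take (9,11); take (12,16); take (18,20); take (21,22); take (22,23); take (24,26); take (28,29).
Selected 8 shows.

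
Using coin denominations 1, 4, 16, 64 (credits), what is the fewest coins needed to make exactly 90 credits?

6

90 − 1×64→26 − 1×16→10 − 2×4→2 − 2×1→0
Total coins = 1 + 1 + 2 + 2 = 6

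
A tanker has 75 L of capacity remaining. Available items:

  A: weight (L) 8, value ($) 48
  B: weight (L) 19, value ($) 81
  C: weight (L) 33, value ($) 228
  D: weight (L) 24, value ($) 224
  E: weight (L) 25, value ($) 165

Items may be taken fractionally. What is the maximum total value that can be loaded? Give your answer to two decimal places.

570.80

Order: D (224/24=9.33) > C (228/33=6.91) > E (165/25=6.60) > A (48/8=6.00) > B (81/19=4.26)
Fill: take D (24 @ 224) → take C (33 @ 228) → take 18/25 of E → 118.80; 75/75 used.
Total value = 570.80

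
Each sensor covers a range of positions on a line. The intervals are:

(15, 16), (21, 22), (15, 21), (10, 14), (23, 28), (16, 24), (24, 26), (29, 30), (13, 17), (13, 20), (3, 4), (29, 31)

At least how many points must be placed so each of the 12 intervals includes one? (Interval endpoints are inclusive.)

Process intervals by earliest right end; each time one isn't hit yet, stab at its right endpoint.
Sorted: [3,4] [10,14] [15,16] [13,17] [13,20] [15,21] [21,22] [16,24] [24,26] [23,28] [29,30] [29,31]
{[3,4]} hit by 4; {[10,14]} hit by 14; {[15,16],[13,17],[13,20],[15,21]} hit by 16; {[21,22],[16,24]} hit by 22; {[24,26],[23,28]} hit by 26; {[29,30],[29,31]} hit by 30.
Points: 4, 14, 16, 22, 26, 30 (6 total).

6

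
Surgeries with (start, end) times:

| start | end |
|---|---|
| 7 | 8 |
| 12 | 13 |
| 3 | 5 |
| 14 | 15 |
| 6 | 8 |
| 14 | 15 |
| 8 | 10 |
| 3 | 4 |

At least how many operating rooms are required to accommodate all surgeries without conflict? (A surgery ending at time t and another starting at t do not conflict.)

The answer is the maximum number of intervals overlapping at any instant.
Events (time:±→running): 3:+→1 3:+→2 … peak 2.

2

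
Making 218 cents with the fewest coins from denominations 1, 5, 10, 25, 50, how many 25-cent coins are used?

0

Use the largest denomination that fits, subtract, and repeat.
218 − 4×50→18 − 1×10→8 − 1×5→3 − 3×1→0
Count of 25: 0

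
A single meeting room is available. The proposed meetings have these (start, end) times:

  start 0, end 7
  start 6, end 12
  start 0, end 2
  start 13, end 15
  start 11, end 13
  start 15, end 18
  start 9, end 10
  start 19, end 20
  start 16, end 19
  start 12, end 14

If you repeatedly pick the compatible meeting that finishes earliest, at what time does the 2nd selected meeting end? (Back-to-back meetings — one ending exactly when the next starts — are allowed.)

10

Greedy by earliest finish: after sorting by end time, pick each interval compatible with the last pick.
By end time: (0,2), (0,7), (9,10), (6,12), (11,13), (12,14), (13,15), (15,18), (16,19), (19,20).
Pick (0,2); next start ≥ 2 → (9,10); next start ≥ 10 → (11,13); next start ≥ 13 → (13,15); next start ≥ 15 → (15,18); next start ≥ 18 → (19,20).
Selected: (0,2) (9,10) (11,13) (13,15) (15,18) (19,20)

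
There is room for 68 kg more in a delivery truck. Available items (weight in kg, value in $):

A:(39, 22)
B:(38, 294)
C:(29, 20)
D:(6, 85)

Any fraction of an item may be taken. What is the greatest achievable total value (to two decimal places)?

395.55

Greedy by value/weight ratio, highest first.
Order: D (85/6=14.17) > B (294/38=7.74) > C (20/29=0.69) > A (22/39=0.56)
Fill: take D (6 @ 85) → take B (38 @ 294) → take 24/29 of C → 16.55; 68/68 used.
Total value = 395.55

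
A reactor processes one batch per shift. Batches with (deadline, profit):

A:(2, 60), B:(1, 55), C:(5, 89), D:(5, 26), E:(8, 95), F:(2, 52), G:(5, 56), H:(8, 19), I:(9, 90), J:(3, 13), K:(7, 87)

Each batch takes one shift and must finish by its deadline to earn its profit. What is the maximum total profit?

Sort by profit descending; place each in the latest free slot ≤ its deadline.
By profit: E(d8,95), I(d9,90), C(d5,89), K(d7,87), A(d2,60), G(d5,56), B(d1,55), F(d2,52), D(d5,26), H(d8,19), J(d3,13)
E→slot 8; I→slot 9; C→slot 5; K→slot 7; A→slot 2; G→slot 4; B→slot 1; F skipped; D→slot 3; H→slot 6; J skipped.
Profit = 55 + 60 + 26 + 56 + 89 + 19 + 87 + 95 + 90 = 577

577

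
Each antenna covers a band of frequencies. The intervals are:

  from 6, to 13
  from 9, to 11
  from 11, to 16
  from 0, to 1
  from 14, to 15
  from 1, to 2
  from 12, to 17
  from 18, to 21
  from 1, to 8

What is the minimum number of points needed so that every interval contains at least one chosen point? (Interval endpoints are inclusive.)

Sort by right endpoint; whenever an interval is uncovered, place a point at its right end.
Sorted: [0,1] [1,2] [1,8] [9,11] [6,13] [14,15] [11,16] [12,17] [18,21]
{[0,1],[1,2],[1,8]} hit by 1; {[9,11],[6,13]} hit by 11; {[14,15],[11,16],[12,17]} hit by 15; {[18,21]} hit by 21.
Points: 1, 11, 15, 21 (4 total).

4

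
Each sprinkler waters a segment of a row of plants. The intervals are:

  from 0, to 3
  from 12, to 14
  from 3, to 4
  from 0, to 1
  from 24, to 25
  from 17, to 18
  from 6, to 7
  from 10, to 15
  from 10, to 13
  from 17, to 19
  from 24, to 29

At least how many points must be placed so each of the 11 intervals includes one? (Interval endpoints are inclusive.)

Sort by right endpoint; whenever an interval is uncovered, place a point at its right end.
By right end: [0,1]  [0,3]  [3,4]  [6,7]  [10,13]  [12,14]  [10,15]  [17,18]  [17,19]  [24,25]  [24,29]
[0,1] uncovered → point at 1; [3,4] uncovered → point at 4; [6,7] uncovered → point at 7; [10,13] uncovered → point at 13; [17,18] uncovered → point at 18; [24,25] uncovered → point at 25.
Points: 1, 4, 7, 13, 18, 25 (6 total).

6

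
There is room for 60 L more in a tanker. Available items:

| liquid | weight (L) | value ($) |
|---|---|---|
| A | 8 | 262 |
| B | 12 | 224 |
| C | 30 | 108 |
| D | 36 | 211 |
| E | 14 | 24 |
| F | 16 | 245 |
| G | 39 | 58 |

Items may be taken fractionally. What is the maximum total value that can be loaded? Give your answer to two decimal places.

Sort by value per unit weight and fill in that order.
Order: A (262/8=32.75) > B (224/12=18.67) > F (245/16=15.31) > D (211/36=5.86) > C (108/30=3.60) > E (24/14=1.71) > G (58/39=1.49)
Fill: take A (8 @ 262) → take B (12 @ 224) → take F (16 @ 245) → take 24/36 of D → 140.67; 60/60 used.
Total value = 871.67

871.67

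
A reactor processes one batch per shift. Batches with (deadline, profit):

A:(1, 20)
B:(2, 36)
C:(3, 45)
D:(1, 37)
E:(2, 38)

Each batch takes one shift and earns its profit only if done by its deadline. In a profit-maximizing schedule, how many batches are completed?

Take jobs in profit order; each goes to the latest open slot no later than its deadline.
By profit: C(d3,45), E(d2,38), D(d1,37), B(d2,36), A(d1,20)
C→slot 3; E→slot 2; D→slot 1; B skipped; A skipped.
3 of 5 scheduled.

3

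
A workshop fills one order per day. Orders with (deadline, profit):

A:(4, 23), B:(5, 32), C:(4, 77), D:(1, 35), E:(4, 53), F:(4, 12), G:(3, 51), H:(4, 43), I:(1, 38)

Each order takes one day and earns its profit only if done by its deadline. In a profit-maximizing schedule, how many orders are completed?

Sort by profit descending; place each in the latest free slot ≤ its deadline.
Profit order: C=77 E=53 G=51 H=43 I=38 D=35 B=32 A=23 F=12
Assign: C→slot 4, E→slot 3, G→slot 2, H→slot 1, I skipped, D skipped, B→slot 5, A skipped, F skipped.
Slots: [1:H] [2:G] [3:E] [4:C] [5:B]
5 of 9 scheduled.

5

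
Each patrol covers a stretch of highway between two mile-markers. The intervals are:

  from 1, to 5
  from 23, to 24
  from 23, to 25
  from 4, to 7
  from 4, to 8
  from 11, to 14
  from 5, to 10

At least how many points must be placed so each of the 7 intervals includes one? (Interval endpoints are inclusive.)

By right end: [1,5]  [4,7]  [4,8]  [5,10]  [11,14]  [23,24]  [23,25]
[1,5] uncovered → point at 5; [11,14] uncovered → point at 14; [23,24] uncovered → point at 24.
Points: 5, 14, 24 (3 total).

3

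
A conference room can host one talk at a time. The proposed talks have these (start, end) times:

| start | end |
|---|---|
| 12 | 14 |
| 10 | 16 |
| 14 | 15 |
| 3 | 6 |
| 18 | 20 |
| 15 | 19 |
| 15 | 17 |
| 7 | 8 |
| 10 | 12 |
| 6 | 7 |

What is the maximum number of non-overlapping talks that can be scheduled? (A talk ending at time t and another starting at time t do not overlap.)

8

Sort by end time and greedily take each interval whose start is ≥ the last chosen end.
By end time: (3,6), (6,7), (7,8), (10,12), (12,14), (14,15), (10,16), (15,17), (15,19), (18,20).
Pick (3,6); next start ≥ 6 → (6,7); next start ≥ 7 → (7,8); next start ≥ 8 → (10,12); next start ≥ 12 → (12,14); next start ≥ 14 → (14,15); next start ≥ 15 → (15,17); next start ≥ 17 → (18,20).
Selected 8 talks.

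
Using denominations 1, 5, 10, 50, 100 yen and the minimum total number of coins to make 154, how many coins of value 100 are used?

1

154 = 1×100 + 1×50 + 4×1
Count of 100: 1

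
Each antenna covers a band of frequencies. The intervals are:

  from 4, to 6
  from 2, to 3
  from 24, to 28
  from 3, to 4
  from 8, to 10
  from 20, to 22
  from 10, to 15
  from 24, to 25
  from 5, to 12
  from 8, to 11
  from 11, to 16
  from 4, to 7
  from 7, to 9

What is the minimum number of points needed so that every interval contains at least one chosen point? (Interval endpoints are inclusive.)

Process intervals by earliest right end; each time one isn't hit yet, stab at its right endpoint.
Sorted: [2,3] [3,4] [4,6] [4,7] [7,9] [8,10] [8,11] [5,12] [10,15] [11,16] [20,22] [24,25] [24,28]
{[2,3],[3,4]} hit by 3; {[4,6],[4,7]} hit by 6; {[7,9],[8,10],[8,11],[5,12]} hit by 9; {[10,15],[11,16]} hit by 15; {[20,22]} hit by 22; {[24,25],[24,28]} hit by 25.
Points: 3, 6, 9, 15, 22, 25 (6 total).

6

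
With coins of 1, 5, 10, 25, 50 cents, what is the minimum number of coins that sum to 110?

110 = 2×50 + 1×10
Total coins = 2 + 1 = 3

3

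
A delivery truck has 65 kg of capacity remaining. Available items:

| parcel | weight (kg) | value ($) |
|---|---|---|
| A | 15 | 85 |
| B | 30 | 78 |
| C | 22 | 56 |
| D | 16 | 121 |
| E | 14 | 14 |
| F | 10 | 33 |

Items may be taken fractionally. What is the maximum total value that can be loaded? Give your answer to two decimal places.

Ratios (sorted): D 7.56, A 5.67, F 3.30, B 2.60, C 2.55, E 1.00
take D (16 @ 121); take A (15 @ 85); take F (10 @ 33); take 24/30 of B → 62.40. Capacity used 65/65.
Total value = 301.40

301.40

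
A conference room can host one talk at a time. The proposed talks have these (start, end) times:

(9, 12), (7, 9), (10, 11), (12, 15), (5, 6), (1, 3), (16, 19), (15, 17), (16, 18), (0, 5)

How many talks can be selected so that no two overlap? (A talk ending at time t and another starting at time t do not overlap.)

Greedy by earliest finish: after sorting by end time, pick each interval compatible with the last pick.
By end time: (1,3), (0,5), (5,6), (7,9), (10,11), (9,12), (12,15), (15,17), (16,18), (16,19).
Pick (1,3); next start ≥ 3 → (5,6); next start ≥ 6 → (7,9); next start ≥ 9 → (10,11); next start ≥ 11 → (12,15); next start ≥ 15 → (15,17).
Selected 6 talks.

6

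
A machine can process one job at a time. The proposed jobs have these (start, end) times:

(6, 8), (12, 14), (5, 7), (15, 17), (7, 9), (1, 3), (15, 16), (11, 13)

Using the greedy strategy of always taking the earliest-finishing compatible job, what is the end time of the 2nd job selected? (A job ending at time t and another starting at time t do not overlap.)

7

Sort by end time and greedily take each interval whose start is ≥ the last chosen end.
Sorted by end: (1,3)  (5,7)  (6,8)  (7,9)  (11,13)  (12,14)  (15,16)  (15,17)
take (1,3); take (5,7); take (7,9); take (11,13); take (15,16); skip (15,17).
Selected: (1,3) (5,7) (7,9) (11,13) (15,16)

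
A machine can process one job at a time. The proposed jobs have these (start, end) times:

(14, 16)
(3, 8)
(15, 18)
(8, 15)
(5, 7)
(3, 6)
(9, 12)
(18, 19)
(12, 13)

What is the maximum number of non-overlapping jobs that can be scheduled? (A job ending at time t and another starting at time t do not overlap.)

Order by finish time; keep every interval that doesn't clash with the previous kept one.
By end time: (3,6), (5,7), (3,8), (9,12), (12,13), (8,15), (14,16), (15,18), (18,19).
Pick (3,6); next start ≥ 6 → (9,12); next start ≥ 12 → (12,13); next start ≥ 13 → (14,16); next start ≥ 16 → (18,19).
Selected 5 jobs.

5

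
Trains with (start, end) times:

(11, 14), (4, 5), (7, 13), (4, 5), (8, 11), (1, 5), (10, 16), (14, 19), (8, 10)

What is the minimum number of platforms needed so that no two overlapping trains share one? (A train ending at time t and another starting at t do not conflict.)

The answer is the maximum number of intervals overlapping at any instant.
Events (time:±→running): 1:+→1 4:+→2 4:+→3 … peak 3.

3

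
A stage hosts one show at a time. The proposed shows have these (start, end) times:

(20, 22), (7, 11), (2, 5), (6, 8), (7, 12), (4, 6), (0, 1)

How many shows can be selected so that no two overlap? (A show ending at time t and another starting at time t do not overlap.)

4

Order by finish time; keep every interval that doesn't clash with the previous kept one.
Sorted by end: (0,1)  (2,5)  (4,6)  (6,8)  (7,11)  (7,12)  (20,22)
take (0,1); take (2,5); take (6,8); take (20,22).
Selected 4 shows.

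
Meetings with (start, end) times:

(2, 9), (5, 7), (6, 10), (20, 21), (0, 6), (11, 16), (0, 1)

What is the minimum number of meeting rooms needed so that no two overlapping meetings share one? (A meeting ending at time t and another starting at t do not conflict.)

3

Events (time:±→running): 0:+→1 0:+→2 1:-→1 2:+→2 5:+→3 … peak 3.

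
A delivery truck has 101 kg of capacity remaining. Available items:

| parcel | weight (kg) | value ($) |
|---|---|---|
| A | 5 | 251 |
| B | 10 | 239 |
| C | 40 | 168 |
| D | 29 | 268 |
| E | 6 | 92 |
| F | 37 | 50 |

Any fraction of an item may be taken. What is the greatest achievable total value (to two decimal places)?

Sort by value per unit weight and fill in that order.
Ratios (sorted): A 50.20, B 23.90, E 15.33, D 9.24, C 4.20, F 1.35
take A (5 @ 251); take B (10 @ 239); take E (6 @ 92); take D (29 @ 268); take C (40 @ 168); take 11/37 of F → 14.86. Capacity used 101/101.
Total value = 1032.86

1032.86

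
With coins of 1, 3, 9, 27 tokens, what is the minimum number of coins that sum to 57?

3

57 − 2×27→3 − 1×3→0
Total coins = 2 + 1 = 3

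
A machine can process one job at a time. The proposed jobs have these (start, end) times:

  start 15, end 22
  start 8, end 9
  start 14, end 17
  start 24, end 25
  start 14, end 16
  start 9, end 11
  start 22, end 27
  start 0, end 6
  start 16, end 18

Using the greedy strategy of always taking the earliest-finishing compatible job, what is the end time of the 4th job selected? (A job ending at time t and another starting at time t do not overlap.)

Sorted by end: (0,6)  (8,9)  (9,11)  (14,16)  (14,17)  (16,18)  (15,22)  (24,25)  (22,27)
take (0,6); take (8,9); take (9,11); take (14,16); skip (14,17); take (16,18); skip (15,22); take (24,25).
Selected: (0,6) (8,9) (9,11) (14,16) (16,18) (24,25)

16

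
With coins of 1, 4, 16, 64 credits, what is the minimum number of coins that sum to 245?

245 = 3×64 + 3×16 + 1×4 + 1×1
Total coins = 3 + 3 + 1 + 1 = 8

8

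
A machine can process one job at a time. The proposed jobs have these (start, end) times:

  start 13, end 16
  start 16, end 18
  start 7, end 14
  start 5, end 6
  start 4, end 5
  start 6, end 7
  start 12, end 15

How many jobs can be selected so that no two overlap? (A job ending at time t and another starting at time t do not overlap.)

Sort by end time and greedily take each interval whose start is ≥ the last chosen end.
Sorted by end: (4,5)  (5,6)  (6,7)  (7,14)  (12,15)  (13,16)  (16,18)
take (4,5); take (5,6); take (6,7); take (7,14); take (16,18).
Selected 5 jobs.

5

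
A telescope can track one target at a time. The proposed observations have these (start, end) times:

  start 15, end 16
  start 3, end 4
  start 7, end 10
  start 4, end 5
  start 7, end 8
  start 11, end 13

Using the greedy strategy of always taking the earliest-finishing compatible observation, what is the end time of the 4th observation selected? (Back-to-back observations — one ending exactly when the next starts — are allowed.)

13

Greedy by earliest finish: after sorting by end time, pick each interval compatible with the last pick.
Sorted by end: (3,4)  (4,5)  (7,8)  (7,10)  (11,13)  (15,16)
take (3,4); take (4,5); take (7,8); take (11,13); take (15,16).
Selected: (3,4) (4,5) (7,8) (11,13) (15,16)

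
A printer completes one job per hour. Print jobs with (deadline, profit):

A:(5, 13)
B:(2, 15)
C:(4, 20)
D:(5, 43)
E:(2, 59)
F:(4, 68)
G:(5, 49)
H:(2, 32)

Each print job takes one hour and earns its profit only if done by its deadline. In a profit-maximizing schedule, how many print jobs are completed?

5

Sort by profit descending; place each in the latest free slot ≤ its deadline.
By profit: F(d4,68), E(d2,59), G(d5,49), D(d5,43), H(d2,32), C(d4,20), B(d2,15), A(d5,13)
F→slot 4; E→slot 2; G→slot 5; D→slot 3; H→slot 1; C skipped; B skipped; A skipped.
5 of 8 scheduled.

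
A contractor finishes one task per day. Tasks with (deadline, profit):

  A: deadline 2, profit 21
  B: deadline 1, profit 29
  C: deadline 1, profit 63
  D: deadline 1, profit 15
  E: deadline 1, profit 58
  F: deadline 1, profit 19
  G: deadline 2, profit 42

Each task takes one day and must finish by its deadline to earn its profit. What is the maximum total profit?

Take jobs in profit order; each goes to the latest open slot no later than its deadline.
By profit: C(d1,63), E(d1,58), G(d2,42), B(d1,29), A(d2,21), F(d1,19), D(d1,15)
C→slot 1; E skipped; G→slot 2; B skipped; A skipped; F skipped; D skipped.
Profit = 63 + 42 = 105

105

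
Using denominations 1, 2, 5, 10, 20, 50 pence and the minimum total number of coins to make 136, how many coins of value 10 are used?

Greedy: take as many of the largest coin as possible, then repeat with the remainder.
136 − 2×50→36 − 1×20→16 − 1×10→6 − 1×5→1 − 1×1→0
Count of 10: 1

1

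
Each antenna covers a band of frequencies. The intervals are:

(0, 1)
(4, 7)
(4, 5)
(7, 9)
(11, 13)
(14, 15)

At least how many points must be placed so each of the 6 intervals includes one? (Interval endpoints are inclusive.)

5

Sort by right endpoint; whenever an interval is uncovered, place a point at its right end.
Sorted: [0,1] [4,5] [4,7] [7,9] [11,13] [14,15]
{[0,1]} hit by 1; {[4,5],[4,7]} hit by 5; {[7,9]} hit by 9; {[11,13]} hit by 13; {[14,15]} hit by 15.
Points: 1, 5, 9, 13, 15 (5 total).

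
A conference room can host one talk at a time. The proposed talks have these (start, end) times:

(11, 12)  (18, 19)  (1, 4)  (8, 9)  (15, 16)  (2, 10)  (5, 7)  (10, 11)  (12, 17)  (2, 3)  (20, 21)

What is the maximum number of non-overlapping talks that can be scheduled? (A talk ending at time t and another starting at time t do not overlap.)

8

Sort by end time and greedily take each interval whose start is ≥ the last chosen end.
Sorted by end: (2,3)  (1,4)  (5,7)  (8,9)  (2,10)  (10,11)  (11,12)  (15,16)  (12,17)  (18,19)  (20,21)
take (2,3); skip (1,4); take (5,7); take (8,9); take (10,11); take (11,12); take (15,16); skip (12,17); take (18,19); take (20,21).
Selected 8 talks.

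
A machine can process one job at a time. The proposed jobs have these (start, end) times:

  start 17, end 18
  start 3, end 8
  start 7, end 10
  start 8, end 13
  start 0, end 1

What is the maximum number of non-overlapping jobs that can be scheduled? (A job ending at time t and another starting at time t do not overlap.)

4

Greedy by earliest finish: after sorting by end time, pick each interval compatible with the last pick.
By end time: (0,1), (3,8), (7,10), (8,13), (17,18).
Pick (0,1); next start ≥ 1 → (3,8); next start ≥ 8 → (8,13); next start ≥ 13 → (17,18).
Selected 4 jobs.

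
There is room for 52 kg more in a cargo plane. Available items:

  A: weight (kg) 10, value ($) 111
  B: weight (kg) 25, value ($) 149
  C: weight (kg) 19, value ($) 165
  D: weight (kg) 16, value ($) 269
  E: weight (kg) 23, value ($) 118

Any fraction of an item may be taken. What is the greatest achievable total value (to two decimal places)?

586.72

Ratios (sorted): D 16.81, A 11.10, C 8.68, B 5.96, E 5.13
take D (16 @ 269); take A (10 @ 111); take C (19 @ 165); take 7/25 of B → 41.72. Capacity used 52/52.
Total value = 586.72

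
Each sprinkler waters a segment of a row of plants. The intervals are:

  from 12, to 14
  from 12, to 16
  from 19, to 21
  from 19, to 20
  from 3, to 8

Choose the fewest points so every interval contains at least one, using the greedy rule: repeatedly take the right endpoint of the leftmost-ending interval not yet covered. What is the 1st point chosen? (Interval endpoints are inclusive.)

8

Sort by right endpoint; whenever an interval is uncovered, place a point at its right end.
By right end: [3,8]  [12,14]  [12,16]  [19,20]  [19,21]
[3,8] uncovered → point at 8; [12,14] uncovered → point at 14; [19,20] uncovered → point at 20.
Points: 8, 14, 20 (3 total).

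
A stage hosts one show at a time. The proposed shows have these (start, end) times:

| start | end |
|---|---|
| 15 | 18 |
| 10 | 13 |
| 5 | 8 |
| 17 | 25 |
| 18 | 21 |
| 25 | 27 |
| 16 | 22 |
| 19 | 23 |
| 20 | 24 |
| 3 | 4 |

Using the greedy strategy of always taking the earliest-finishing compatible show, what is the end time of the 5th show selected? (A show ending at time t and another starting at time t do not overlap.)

21

Order by finish time; keep every interval that doesn't clash with the previous kept one.
Sorted by end: (3,4)  (5,8)  (10,13)  (15,18)  (18,21)  (16,22)  (19,23)  (20,24)  (17,25)  (25,27)
take (3,4); take (5,8); take (10,13); take (15,18); take (18,21); skip (20,24); skip (17,25); take (25,27).
Selected: (3,4) (5,8) (10,13) (15,18) (18,21) (25,27)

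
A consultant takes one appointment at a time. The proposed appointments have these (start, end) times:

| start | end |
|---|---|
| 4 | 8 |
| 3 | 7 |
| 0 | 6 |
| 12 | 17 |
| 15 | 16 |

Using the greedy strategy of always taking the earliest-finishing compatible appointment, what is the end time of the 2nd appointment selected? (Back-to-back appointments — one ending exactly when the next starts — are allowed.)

By end time: (0,6), (3,7), (4,8), (15,16), (12,17).
Pick (0,6); next start ≥ 6 → (15,16).
Selected: (0,6) (15,16)

16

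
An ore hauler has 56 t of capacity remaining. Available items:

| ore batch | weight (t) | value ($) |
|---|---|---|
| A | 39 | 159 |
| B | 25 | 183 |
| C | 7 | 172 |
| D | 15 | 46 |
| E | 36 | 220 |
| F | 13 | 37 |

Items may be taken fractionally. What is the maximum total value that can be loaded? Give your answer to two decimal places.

501.67

Sort by value per unit weight and fill in that order.
Order: C (172/7=24.57) > B (183/25=7.32) > E (220/36=6.11) > A (159/39=4.08) > D (46/15=3.07) > F (37/13=2.85)
Fill: take C (7 @ 172) → take B (25 @ 183) → take 24/36 of E → 146.67; 56/56 used.
Total value = 501.67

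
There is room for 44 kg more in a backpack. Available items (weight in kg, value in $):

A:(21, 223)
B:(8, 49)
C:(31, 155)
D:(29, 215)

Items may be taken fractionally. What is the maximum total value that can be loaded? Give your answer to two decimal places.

Greedy by value/weight ratio, highest first.
Ratios (sorted): A 10.62, D 7.41, B 6.12, C 5.00
take A (21 @ 223); take 23/29 of D → 170.52. Capacity used 44/44.
Total value = 393.52

393.52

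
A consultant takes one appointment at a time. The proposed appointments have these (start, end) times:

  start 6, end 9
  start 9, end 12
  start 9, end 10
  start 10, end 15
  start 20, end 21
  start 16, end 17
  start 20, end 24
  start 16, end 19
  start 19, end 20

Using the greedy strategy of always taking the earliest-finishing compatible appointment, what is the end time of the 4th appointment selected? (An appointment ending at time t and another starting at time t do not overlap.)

Sorted by end: (6,9)  (9,10)  (9,12)  (10,15)  (16,17)  (16,19)  (19,20)  (20,21)  (20,24)
take (6,9); take (9,10); skip (9,12); take (10,15); take (16,17); skip (16,19); take (19,20); take (20,21).
Selected: (6,9) (9,10) (10,15) (16,17) (19,20) (20,21)

17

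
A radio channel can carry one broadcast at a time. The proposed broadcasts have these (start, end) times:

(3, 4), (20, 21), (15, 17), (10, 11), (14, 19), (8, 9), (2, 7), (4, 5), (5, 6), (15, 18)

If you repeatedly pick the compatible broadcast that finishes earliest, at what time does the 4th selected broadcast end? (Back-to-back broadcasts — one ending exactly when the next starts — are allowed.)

9

By end time: (3,4), (4,5), (5,6), (2,7), (8,9), (10,11), (15,17), (15,18), (14,19), (20,21).
Pick (3,4); next start ≥ 4 → (4,5); next start ≥ 5 → (5,6); next start ≥ 6 → (8,9); next start ≥ 9 → (10,11); next start ≥ 11 → (15,17); next start ≥ 17 → (20,21).
Selected: (3,4) (4,5) (5,6) (8,9) (10,11) (15,17) (20,21)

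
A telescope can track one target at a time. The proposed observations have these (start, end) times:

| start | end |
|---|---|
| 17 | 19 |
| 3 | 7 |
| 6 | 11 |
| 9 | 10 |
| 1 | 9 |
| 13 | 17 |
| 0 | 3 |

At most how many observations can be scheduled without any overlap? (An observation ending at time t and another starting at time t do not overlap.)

5

By end time: (0,3), (3,7), (1,9), (9,10), (6,11), (13,17), (17,19).
Pick (0,3); next start ≥ 3 → (3,7); next start ≥ 7 → (9,10); next start ≥ 10 → (13,17); next start ≥ 17 → (17,19).
Selected 5 observations.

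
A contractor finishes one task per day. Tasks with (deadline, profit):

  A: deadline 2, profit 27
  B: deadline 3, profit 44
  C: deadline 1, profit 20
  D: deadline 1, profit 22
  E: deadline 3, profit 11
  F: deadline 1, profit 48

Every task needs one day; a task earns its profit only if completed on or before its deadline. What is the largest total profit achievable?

Profit order: F=48 B=44 A=27 D=22 C=20 E=11
Assign: F→slot 1, B→slot 3, A→slot 2, D skipped, C skipped, E skipped.
Slots: [1:F] [2:A] [3:B]
Profit = 48 + 27 + 44 = 119

119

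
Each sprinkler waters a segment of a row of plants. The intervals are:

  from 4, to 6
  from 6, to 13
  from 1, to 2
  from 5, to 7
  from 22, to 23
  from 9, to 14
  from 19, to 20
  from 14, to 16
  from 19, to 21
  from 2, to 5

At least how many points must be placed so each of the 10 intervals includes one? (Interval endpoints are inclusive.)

Sort by right endpoint; whenever an interval is uncovered, place a point at its right end.
Sorted: [1,2] [2,5] [4,6] [5,7] [6,13] [9,14] [14,16] [19,20] [19,21] [22,23]
{[1,2],[2,5]} hit by 2; {[4,6],[5,7],[6,13]} hit by 6; {[9,14],[14,16]} hit by 14; {[19,20],[19,21]} hit by 20; {[22,23]} hit by 23.
Points: 2, 6, 14, 20, 23 (5 total).

5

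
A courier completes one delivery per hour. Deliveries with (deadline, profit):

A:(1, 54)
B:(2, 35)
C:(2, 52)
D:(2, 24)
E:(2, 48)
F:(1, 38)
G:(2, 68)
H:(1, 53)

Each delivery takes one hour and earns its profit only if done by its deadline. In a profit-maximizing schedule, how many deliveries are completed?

Sort by profit descending; place each in the latest free slot ≤ its deadline.
By profit: G(d2,68), A(d1,54), H(d1,53), C(d2,52), E(d2,48), F(d1,38), B(d2,35), D(d2,24)
G→slot 2; A→slot 1; H skipped; C skipped; E skipped; F skipped; B skipped; D skipped.
2 of 8 scheduled.

2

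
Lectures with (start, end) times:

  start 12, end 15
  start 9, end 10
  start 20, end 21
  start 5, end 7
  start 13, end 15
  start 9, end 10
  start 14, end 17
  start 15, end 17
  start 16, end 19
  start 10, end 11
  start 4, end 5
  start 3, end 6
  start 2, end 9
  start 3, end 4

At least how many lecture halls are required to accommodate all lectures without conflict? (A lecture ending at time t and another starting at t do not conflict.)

Events (time:±→running): 2:+→1 3:+→2 3:+→3 … peak 3.

3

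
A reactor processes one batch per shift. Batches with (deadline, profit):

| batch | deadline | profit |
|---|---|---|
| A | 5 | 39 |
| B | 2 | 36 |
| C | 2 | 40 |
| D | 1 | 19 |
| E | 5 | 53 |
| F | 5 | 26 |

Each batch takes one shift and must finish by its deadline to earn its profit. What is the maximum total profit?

By profit: E(d5,53), C(d2,40), A(d5,39), B(d2,36), F(d5,26), D(d1,19)
E→slot 5; C→slot 2; A→slot 4; B→slot 1; F→slot 3; D skipped.
Profit = 36 + 40 + 26 + 39 + 53 = 194

194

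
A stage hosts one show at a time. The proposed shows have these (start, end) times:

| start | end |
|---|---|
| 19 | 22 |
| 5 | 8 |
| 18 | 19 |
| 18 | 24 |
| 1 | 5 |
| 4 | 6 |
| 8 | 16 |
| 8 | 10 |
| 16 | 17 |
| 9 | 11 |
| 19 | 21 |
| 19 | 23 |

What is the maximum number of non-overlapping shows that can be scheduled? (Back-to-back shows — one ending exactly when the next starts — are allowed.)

Order by finish time; keep every interval that doesn't clash with the previous kept one.
Sorted by end: (1,5)  (4,6)  (5,8)  (8,10)  (9,11)  (8,16)  (16,17)  (18,19)  (19,21)  (19,22)  (19,23)  (18,24)
take (1,5); take (5,8); take (8,10); skip (9,11); skip (8,16); take (16,17); take (18,19); take (19,21).
Selected 6 shows.

6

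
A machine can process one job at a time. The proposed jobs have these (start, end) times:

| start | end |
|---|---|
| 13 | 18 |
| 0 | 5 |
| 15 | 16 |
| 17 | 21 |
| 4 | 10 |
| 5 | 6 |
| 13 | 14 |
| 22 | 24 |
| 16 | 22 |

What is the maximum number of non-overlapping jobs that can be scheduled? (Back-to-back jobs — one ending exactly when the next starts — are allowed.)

6

Greedy by earliest finish: after sorting by end time, pick each interval compatible with the last pick.
Sorted by end: (0,5)  (5,6)  (4,10)  (13,14)  (15,16)  (13,18)  (17,21)  (16,22)  (22,24)
take (0,5); take (5,6); take (13,14); take (15,16); take (17,21); take (22,24).
Selected 6 jobs.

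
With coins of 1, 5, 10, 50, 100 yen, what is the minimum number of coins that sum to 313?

7

Use the largest denomination that fits, subtract, and repeat.
313 = 3×100 + 1×10 + 3×1
Total coins = 3 + 1 + 3 = 7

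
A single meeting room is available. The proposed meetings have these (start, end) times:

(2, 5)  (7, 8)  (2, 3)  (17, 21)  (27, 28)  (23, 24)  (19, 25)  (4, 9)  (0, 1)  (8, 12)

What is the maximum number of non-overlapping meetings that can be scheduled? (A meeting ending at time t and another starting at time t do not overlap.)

7

By end time: (0,1), (2,3), (2,5), (7,8), (4,9), (8,12), (17,21), (23,24), (19,25), (27,28).
Pick (0,1); next start ≥ 1 → (2,3); next start ≥ 3 → (7,8); next start ≥ 8 → (8,12); next start ≥ 12 → (17,21); next start ≥ 21 → (23,24); next start ≥ 24 → (27,28).
Selected 7 meetings.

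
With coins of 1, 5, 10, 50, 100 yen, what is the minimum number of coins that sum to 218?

7

218 = 2×100 + 1×10 + 1×5 + 3×1
Total coins = 2 + 1 + 1 + 3 = 7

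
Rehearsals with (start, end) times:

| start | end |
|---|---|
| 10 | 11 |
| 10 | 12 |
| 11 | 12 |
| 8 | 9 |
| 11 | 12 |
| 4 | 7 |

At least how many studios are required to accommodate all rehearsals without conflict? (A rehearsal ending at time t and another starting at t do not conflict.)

3

starts: [4, 8, 10, 10, 11, 11]
ends:   [7, 9, 11, 12, 12, 12]
s4→1 e7→0 s8→1 e9→0 s10→1 s10→2 e11→1 s11→2 s11→3  — peak 3.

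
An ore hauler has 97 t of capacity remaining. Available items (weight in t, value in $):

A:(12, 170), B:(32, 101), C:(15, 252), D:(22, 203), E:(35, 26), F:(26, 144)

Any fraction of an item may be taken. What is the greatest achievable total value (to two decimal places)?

Greedy by value/weight ratio, highest first.
Order: C (252/15=16.80) > A (170/12=14.17) > D (203/22=9.23) > F (144/26=5.54) > B (101/32=3.16) > E (26/35=0.74)
Fill: take C (15 @ 252) → take A (12 @ 170) → take D (22 @ 203) → take F (26 @ 144) → take 22/32 of B → 69.44; 97/97 used.
Total value = 838.44

838.44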